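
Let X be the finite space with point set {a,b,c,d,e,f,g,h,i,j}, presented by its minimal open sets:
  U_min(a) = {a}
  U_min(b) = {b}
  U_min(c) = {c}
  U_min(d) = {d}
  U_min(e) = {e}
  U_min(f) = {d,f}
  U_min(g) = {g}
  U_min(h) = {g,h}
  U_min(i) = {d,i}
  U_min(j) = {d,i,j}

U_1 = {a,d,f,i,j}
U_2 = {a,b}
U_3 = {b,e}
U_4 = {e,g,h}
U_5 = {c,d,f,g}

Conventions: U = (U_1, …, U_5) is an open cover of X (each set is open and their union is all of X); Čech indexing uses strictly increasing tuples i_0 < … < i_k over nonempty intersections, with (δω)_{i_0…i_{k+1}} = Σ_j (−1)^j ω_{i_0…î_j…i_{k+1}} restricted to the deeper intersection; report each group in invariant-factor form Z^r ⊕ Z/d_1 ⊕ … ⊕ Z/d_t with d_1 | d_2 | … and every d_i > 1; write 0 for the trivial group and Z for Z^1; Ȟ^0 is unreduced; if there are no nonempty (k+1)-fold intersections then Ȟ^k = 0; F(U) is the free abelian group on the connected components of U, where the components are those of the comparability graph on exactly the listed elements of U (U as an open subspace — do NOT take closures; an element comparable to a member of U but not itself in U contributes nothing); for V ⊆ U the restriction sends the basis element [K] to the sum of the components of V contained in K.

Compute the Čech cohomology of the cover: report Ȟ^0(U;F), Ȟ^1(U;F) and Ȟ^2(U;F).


Ȟ^0 = Z^6, Ȟ^1 = 0, Ȟ^2 = 0

cover nerve:
  U12={a} U15={d,f} U23={b} U34={e} U45={g}
components per intersection:
  U1: {a} {d,f,i,j}
  U2: {a} {b}
  U3: {b} {e}
  U4: {e} {g,h}
  U5: {c} {d,f} {g}
  U12: {a}
  U15: {d,f}
  U23: {b}
  U34: {e}
  U45: {g}
C dims 11,5; δ0: rk 5, SNF 1^5
Ȟ^0: (11−5)−0=6 ⇒ Z^6
Ȟ^1: (5−0)−5=0 ⇒ 0
Ȟ^2: (0−0)−0=0 ⇒ 0


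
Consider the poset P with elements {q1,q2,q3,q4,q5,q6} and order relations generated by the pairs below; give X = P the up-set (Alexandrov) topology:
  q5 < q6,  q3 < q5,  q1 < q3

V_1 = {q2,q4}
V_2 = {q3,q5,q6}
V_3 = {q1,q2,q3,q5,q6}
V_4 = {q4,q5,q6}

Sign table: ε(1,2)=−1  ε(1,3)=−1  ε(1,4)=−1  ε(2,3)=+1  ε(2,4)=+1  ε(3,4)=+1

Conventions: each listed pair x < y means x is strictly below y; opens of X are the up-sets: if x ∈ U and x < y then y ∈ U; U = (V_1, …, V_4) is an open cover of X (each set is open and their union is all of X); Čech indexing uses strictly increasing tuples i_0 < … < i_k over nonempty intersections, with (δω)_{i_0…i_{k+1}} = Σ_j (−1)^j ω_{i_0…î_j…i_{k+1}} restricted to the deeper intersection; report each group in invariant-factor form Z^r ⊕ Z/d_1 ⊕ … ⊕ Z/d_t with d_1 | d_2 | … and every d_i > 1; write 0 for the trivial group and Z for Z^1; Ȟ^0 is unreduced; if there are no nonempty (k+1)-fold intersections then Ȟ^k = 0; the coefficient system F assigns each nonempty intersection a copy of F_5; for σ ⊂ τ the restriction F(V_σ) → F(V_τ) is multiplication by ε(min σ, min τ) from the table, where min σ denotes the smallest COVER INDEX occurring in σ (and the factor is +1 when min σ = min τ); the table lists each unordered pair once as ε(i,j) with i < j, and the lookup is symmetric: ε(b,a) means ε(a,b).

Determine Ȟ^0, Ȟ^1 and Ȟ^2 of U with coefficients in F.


nerve simplices:
  V13={q2} V14={q4} V23={q3,q5,q6} V24={q5,q6} V34={q5,q6}
  V234={q5,q6}
C dims 4,5,1; δ0: rk_F5 3; δ1: rk_F5 1
degree 0: 4−3−0 = 1 → Ȟ^0 ≅ Z/5
degree 1: 5−1−3 = 1 → Ȟ^1 ≅ Z/5
degree 2: 1−0−1 = 0 → Ȟ^2 ≅ 0

Ȟ^0 = Z/5,  Ȟ^1 = Z/5,  Ȟ^2 = 0


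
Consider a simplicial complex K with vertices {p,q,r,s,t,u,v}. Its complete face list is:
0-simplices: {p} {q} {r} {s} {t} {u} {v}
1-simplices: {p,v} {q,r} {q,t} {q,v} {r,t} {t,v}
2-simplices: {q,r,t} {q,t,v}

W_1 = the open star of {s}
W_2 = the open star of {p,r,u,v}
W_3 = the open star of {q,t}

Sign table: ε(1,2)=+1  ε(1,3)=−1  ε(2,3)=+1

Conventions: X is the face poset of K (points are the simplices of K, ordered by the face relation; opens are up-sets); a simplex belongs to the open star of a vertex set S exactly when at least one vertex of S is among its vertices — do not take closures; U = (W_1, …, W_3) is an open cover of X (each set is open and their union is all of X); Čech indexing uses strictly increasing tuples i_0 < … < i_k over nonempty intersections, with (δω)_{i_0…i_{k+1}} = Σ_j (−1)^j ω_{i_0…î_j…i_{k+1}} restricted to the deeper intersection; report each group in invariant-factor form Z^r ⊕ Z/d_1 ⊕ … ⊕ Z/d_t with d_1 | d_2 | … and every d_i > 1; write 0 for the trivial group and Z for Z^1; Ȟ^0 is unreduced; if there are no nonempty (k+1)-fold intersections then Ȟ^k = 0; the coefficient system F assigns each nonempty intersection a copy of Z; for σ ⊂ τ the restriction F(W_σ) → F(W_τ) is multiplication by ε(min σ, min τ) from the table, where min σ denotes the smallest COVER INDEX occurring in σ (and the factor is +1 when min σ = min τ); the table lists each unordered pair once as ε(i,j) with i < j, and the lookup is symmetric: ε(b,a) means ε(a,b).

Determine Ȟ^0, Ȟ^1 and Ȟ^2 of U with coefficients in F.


Ȟ^0 = Z^2, Ȟ^1 = 0 and Ȟ^2 = 0

cover nerve:
  W1={{s}} W2={{p},{r},{u},{v},{p,v},{q,r},{q,v},{r,t},{t,v},{q,r,t},{q,t,v}} W3={{q},{t},{q,r},{q,t},{q,v},{r,t},{t,v},{q,r,t},{q,t,v}}
  W23={{q,r},{q,v},{r,t},{t,v},{q,r,t},{q,t,v}}
C dims 3,1; δ0: rk 1, SNF 1^1
Ȟ^0: (3−1)−0=2 ⇒ Z^2
Ȟ^1: (1−0)−1=0 ⇒ 0
Ȟ^2: (0−0)−0=0 ⇒ 0


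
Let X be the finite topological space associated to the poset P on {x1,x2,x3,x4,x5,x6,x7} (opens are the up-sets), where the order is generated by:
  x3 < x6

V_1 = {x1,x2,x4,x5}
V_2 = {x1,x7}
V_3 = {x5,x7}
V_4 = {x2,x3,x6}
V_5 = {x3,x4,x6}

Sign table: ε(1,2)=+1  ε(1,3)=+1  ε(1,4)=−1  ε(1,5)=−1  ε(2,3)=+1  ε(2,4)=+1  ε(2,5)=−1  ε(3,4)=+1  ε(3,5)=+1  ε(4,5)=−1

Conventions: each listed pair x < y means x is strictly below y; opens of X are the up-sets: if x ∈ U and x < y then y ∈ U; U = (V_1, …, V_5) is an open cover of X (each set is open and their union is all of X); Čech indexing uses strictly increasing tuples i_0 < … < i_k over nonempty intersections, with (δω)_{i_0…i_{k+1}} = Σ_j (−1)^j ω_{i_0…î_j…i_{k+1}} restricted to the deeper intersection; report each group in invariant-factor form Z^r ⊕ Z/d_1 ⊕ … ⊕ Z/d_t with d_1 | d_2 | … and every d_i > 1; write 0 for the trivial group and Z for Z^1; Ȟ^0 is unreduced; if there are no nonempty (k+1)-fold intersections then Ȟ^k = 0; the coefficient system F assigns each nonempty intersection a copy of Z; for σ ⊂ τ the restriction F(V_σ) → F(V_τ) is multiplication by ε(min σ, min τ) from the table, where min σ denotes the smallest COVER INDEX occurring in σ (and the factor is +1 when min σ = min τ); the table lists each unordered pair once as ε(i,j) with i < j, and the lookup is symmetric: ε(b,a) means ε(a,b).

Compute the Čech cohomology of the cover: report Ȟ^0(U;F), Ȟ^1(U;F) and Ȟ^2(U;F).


nerve of the cover:
  V12={x1} V13={x5} V14={x2} V15={x4} V23={x7} V45={x3,x6}
C dims 5,6; δ0: rk 5, SNF 1^4·2
Ȟ^0 = (5 − 5) − 0 = 0, so Ȟ^0 ≅ 0
Ȟ^1 = (6 − 0) − 5 = 1 plus torsion [2], so Ȟ^1 ≅ Z ⊕ Z/2
Ȟ^2 = (0 − 0) − 0 = 0, so Ȟ^2 ≅ 0

Ȟ^0(U;F) ≅ 0, Ȟ^1(U;F) ≅ Z ⊕ Z/2, Ȟ^2(U;F) ≅ 0


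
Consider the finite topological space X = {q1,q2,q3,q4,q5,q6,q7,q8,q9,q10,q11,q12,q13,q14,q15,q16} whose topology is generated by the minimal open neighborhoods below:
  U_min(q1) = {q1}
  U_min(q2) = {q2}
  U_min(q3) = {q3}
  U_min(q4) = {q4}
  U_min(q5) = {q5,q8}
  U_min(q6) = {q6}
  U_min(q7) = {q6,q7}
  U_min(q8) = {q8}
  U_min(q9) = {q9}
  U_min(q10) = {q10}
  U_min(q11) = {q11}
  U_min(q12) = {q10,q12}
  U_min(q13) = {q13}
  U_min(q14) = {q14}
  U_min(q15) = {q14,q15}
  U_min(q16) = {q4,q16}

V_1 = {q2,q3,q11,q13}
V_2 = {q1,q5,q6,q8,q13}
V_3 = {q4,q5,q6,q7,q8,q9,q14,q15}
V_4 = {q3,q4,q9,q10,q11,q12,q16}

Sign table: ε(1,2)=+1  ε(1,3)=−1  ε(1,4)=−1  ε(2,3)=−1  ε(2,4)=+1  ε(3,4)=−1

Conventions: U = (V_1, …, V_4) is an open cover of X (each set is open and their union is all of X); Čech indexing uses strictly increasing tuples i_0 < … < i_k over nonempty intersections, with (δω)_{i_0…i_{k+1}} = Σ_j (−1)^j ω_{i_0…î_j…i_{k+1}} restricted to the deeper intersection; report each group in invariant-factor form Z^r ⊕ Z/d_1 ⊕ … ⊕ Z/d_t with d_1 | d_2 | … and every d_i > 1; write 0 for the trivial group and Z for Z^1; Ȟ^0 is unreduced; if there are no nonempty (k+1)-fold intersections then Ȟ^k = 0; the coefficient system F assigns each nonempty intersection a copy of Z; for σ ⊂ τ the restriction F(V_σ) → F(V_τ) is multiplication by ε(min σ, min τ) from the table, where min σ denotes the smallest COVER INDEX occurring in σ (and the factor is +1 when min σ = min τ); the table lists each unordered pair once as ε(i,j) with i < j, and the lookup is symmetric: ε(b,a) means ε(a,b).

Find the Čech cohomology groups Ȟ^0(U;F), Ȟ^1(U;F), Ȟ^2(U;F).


Ȟ^0 ≅ 0, Ȟ^1 ≅ Z/2, Ȟ^2 ≅ 0

cover nerve:
  V12={q13} V14={q3,q11} V23={q5,q6,q8} V34={q4,q9}
C dims 4,4; δ0: rk 4, SNF 1^3·2
Ȟ^0: (4−4)−0=0 ⇒ 0
Ȟ^1: (4−0)−4=0 plus torsion [2] ⇒ Z/2
Ȟ^2: (0−0)−0=0 ⇒ 0


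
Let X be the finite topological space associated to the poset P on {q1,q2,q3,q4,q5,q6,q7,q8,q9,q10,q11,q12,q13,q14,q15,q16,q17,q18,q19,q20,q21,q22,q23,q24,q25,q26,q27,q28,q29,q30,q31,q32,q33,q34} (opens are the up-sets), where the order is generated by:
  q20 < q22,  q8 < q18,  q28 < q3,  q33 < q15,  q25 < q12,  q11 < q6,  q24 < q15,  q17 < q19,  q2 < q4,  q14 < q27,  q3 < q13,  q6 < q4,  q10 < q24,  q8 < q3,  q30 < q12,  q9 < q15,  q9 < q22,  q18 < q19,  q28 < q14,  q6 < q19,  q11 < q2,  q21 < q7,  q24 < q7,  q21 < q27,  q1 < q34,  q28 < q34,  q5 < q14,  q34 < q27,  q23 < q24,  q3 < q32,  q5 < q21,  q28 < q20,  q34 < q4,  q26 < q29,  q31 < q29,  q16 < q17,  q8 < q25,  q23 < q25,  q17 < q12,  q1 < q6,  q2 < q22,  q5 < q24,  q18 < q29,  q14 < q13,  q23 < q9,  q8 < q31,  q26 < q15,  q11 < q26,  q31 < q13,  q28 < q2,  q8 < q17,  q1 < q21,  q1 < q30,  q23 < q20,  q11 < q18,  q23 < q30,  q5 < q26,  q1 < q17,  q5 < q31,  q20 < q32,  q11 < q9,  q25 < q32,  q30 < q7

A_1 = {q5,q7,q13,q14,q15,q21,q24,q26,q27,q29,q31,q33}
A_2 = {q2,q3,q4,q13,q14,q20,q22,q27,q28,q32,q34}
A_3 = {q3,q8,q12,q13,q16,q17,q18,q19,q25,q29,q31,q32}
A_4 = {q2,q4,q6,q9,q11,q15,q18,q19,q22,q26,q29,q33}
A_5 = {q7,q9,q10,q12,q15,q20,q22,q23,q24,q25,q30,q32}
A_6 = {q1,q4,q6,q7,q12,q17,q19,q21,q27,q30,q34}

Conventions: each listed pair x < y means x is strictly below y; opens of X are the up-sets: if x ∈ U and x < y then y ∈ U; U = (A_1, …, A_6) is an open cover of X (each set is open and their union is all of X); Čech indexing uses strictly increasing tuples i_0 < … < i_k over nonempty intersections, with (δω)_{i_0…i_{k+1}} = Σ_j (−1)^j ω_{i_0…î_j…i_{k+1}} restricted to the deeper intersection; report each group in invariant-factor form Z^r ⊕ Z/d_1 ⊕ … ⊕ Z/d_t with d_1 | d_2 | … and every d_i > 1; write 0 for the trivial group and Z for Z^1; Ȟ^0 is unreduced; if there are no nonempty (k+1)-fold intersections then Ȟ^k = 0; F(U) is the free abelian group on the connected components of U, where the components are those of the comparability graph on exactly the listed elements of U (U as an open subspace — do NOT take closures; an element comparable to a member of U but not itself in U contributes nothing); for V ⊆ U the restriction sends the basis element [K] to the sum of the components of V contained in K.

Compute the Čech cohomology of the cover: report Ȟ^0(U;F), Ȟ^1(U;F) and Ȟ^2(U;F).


cover nerve:
  A12={q13,q14,q27} A13={q13,q29,q31} A14={q15,q26,q29,q33} A15={q7,q15,q24} A16={q7,q21,q27} A23={q3,q13,q32} A24={q2,q4,q22} A25={q20,q22,q32} A26={q4,q27,q34} A34={q18,q19,q29} A35={q12,q25,q32} A36={q12,q17,q19} A45={q9,q15,q22} A46={q4,q6,q19} A56={q7,q12,q30}
  A123={q13} A126={q27} A134={q29} A145={q15} A156={q7} A235={q32} A245={q22} A246={q4} A346={q19} A356={q12}
components per intersection:
  A1: {q5,q7,q13,q14,q15,q21,q24,q26,q27,q29,q31,q33}
  A2: {q2,q3,q4,q13,q14,q20,q22,q27,q28,q32,q34}
  A3: {q3,q8,q12,q13,q16,q17,q18,q19,q25,q29,q31,q32}
  A4: {q2,q4,q6,q9,q11,q15,q18,q19,q22,q26,q29,q33}
  A5: {q7,q9,q10,q12,q15,q20,q22,q23,q24,q25,q30,q32}
  A6: {q1,q4,q6,q7,q12,q17,q19,q21,q27,q30,q34}
  A12: {q13,q14,q27}
  A13: {q13,q29,q31}
  A14: {q15,q26,q29,q33}
  A15: {q7,q15,q24}
  A16: {q7,q21,q27}
  A23: {q3,q13,q32}
  A24: {q2,q4,q22}
  A25: {q20,q22,q32}
  A26: {q4,q27,q34}
  A34: {q18,q19,q29}
  A35: {q12,q25,q32}
  A36: {q12,q17,q19}
  A45: {q9,q15,q22}
  A46: {q4,q6,q19}
  A56: {q7,q12,q30}
  A123: {q13}
  A126: {q27}
  A134: {q29}
  A145: {q15}
  A156: {q7}
  A235: {q32}
  A245: {q22}
  A246: {q4}
  A346: {q19}
  A356: {q12}
C dims 6,15,10; δ0: rk 5, SNF 1^5; δ1: rk 10, SNF 1^9·2
Ȟ^0: (6−5)−0=1 ⇒ Z
Ȟ^1: (15−10)−5=0 ⇒ 0
Ȟ^2: (10−0)−10=0 plus torsion [2] ⇒ Z/2

Ȟ^0 = Z; Ȟ^1 = 0; Ȟ^2 = Z/2


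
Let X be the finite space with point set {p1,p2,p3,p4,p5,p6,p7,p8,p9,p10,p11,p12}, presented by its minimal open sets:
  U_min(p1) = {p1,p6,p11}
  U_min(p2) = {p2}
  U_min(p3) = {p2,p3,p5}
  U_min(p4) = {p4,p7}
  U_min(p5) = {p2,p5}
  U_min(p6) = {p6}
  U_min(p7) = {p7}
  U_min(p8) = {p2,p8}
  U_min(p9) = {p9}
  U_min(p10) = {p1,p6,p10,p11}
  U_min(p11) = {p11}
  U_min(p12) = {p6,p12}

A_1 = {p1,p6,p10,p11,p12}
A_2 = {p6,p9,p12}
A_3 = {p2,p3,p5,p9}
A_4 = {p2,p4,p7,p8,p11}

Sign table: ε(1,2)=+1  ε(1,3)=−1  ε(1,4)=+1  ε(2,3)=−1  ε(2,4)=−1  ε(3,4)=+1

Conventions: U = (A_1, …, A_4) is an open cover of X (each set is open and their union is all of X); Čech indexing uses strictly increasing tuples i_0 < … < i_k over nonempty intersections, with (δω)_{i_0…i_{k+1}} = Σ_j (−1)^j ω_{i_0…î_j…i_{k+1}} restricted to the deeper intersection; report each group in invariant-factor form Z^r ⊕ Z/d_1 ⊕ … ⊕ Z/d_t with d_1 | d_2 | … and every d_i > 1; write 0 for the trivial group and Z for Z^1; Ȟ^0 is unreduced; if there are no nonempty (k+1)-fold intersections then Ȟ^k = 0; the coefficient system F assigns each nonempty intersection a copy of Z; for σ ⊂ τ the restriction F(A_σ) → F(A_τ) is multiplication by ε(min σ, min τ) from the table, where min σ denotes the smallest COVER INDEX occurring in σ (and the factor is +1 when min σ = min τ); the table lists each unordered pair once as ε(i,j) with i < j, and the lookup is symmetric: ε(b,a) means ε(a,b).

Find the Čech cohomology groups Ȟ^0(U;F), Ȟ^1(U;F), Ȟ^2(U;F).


cover nerve:
  A12={p6,p12} A14={p11} A23={p9} A34={p2}
C dims 4,4; δ0: rk 4, SNF 1^3·2
Ȟ^0: (4−4)−0=0 ⇒ 0
Ȟ^1: (4−0)−4=0 plus torsion [2] ⇒ Z/2
Ȟ^2: (0−0)−0=0 ⇒ 0

Ȟ^0(U;F) ≅ 0, Ȟ^1(U;F) ≅ Z/2 and Ȟ^2(U;F) ≅ 0


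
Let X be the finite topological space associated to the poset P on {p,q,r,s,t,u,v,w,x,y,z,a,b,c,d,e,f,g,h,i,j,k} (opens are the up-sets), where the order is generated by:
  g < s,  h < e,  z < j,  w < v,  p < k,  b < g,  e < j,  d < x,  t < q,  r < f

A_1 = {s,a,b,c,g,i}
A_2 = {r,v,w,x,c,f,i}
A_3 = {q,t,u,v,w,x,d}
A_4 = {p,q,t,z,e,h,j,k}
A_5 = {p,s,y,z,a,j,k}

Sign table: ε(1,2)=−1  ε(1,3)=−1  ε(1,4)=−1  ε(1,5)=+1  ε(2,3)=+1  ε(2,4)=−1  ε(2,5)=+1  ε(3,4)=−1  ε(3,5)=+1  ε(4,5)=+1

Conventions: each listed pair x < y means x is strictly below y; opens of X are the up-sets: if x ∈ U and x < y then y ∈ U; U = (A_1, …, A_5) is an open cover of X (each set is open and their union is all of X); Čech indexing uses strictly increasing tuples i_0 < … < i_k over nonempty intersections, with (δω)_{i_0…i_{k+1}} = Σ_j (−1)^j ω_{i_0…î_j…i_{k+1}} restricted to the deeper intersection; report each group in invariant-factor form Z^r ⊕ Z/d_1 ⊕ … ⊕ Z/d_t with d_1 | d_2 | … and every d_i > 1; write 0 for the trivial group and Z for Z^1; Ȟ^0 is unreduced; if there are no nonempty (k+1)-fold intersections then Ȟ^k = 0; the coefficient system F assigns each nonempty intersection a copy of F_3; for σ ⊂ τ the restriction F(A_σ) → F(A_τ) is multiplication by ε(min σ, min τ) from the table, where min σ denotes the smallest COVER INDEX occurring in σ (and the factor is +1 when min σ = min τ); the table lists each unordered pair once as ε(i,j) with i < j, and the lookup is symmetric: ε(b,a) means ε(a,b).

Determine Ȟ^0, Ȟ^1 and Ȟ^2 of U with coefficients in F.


Ȟ^0 ≅ Z/3, Ȟ^1 ≅ Z/3 and Ȟ^2 ≅ 0

nerve simplices:
  A12={c,i} A15={s,a} A23={v,w,x} A34={q,t} A45={p,z,j,k}
C dims 5,5; δ0: rk_F3 4
degree 0: 5−4−0 = 1 → Ȟ^0 ≅ Z/3
degree 1: 5−0−4 = 1 → Ȟ^1 ≅ Z/3
degree 2: 0−0−0 = 0 → Ȟ^2 ≅ 0


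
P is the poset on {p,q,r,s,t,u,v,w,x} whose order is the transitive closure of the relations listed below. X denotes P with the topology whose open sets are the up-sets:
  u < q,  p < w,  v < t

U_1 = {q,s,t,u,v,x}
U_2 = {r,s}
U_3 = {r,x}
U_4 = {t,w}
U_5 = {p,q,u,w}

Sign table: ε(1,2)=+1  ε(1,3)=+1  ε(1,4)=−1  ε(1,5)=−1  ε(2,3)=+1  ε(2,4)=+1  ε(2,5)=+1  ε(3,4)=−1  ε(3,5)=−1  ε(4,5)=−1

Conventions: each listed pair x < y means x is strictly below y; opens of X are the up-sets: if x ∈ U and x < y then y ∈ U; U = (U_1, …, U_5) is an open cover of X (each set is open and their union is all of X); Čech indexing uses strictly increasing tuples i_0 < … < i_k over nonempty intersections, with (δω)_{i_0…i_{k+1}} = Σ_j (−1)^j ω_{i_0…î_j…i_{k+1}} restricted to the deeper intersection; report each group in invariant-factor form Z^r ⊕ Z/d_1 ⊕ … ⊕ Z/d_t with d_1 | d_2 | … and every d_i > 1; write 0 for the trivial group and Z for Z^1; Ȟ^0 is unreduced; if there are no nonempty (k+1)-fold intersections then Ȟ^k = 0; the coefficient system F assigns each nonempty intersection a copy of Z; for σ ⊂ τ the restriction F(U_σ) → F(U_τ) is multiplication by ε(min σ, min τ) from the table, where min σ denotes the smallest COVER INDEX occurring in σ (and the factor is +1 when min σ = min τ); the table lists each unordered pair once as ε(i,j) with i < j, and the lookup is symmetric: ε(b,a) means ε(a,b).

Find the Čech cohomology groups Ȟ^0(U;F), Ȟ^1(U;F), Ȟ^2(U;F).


Ȟ^0 = 0,  Ȟ^1 = Z ⊕ Z/2,  Ȟ^2 = 0

nerve simplices:
  U12={s} U13={x} U14={t} U15={q,u} U23={r} U45={w}
C dims 5,6; δ0: rk 5, SNF 1^4·2
degree 0: 5−5−0 = 0 → Ȟ^0 ≅ 0
degree 1: 6−0−5 = 1 plus torsion [2] → Ȟ^1 ≅ Z ⊕ Z/2
degree 2: 0−0−0 = 0 → Ȟ^2 ≅ 0


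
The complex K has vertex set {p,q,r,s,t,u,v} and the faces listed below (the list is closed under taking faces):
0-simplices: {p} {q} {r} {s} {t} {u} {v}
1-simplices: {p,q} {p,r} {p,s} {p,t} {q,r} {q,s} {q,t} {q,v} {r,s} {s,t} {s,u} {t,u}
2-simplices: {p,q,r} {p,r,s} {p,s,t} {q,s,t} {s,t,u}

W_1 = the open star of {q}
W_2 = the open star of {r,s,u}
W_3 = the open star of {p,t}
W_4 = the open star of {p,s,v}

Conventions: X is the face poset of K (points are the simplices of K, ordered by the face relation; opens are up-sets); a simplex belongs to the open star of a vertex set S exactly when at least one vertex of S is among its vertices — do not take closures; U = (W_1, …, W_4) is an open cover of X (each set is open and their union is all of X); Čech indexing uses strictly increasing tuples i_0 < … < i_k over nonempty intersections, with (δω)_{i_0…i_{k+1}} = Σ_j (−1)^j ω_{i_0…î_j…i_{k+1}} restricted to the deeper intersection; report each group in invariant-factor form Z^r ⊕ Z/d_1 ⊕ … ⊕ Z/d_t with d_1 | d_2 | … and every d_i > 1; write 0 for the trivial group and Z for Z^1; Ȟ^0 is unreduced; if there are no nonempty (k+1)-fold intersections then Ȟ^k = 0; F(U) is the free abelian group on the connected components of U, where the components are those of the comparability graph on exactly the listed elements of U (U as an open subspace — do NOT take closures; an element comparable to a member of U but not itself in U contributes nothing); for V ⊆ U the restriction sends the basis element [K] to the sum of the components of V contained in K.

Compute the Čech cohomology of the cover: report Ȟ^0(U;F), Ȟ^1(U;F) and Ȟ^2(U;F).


Ȟ^0 ≅ Z, Ȟ^1 ≅ Z, Ȟ^2 ≅ 0

nonempty overlaps:
  W1={{q},{p,q},{q,r},{q,s},{q,t},{q,v},{p,q,r},{q,s,t}} W2={{r},{s},{u},{p,r},{p,s},{q,r},{q,s},{r,s},{s,t},{s,u},{t,u},{p,q,r},{p,r,s},{p,s,t},{q,s,t},{s,t,u}} W3={{p},{t},{p,q},{p,r},{p,s},{p,t},{q,t},{s,t},{t,u},{p,q,r},{p,r,s},{p,s,t},{q,s,t},{s,t,u}} W4={{p},{s},{v},{p,q},{p,r},{p,s},{p,t},{q,s},{q,v},{r,s},{s,t},{s,u},{p,q,r},{p,r,s},{p,s,t},{q,s,t},{s,t,u}}
  W12={{q,r},{q,s},{p,q,r},{q,s,t}} W13={{p,q},{q,t},{p,q,r},{q,s,t}} W14={{p,q},{q,s},{q,v},{p,q,r},{q,s,t}} W23={{p,r},{p,s},{s,t},{t,u},{p,q,r},{p,r,s},{p,s,t},{q,s,t},{s,t,u}} W24={{s},{p,r},{p,s},{q,s},{r,s},{s,t},{s,u},{p,q,r},{p,r,s},{p,s,t},{q,s,t},{s,t,u}} W34={{p},{p,q},{p,r},{p,s},{p,t},{s,t},{p,q,r},{p,r,s},{p,s,t},{q,s,t},{s,t,u}}
  W123={{p,q,r},{q,s,t}} W124={{q,s},{p,q,r},{q,s,t}} W134={{p,q},{p,q,r},{q,s,t}} W234={{p,r},{p,s},{s,t},{p,q,r},{p,r,s},{p,s,t},{q,s,t},{s,t,u}}
  W1234={{p,q,r},{q,s,t}}
components per intersection:
  W1: {{q},{p,q},{q,r},{q,s},{q,t},{q,v},{p,q,r},{q,s,t}}
  W2: {{r},{s},{u},{p,r},{p,s},{q,r},{q,s},{r,s},{s,t},{s,u},{t,u},{p,q,r},{p,r,s},{p,s,t},{q,s,t},{s,t,u}}
  W3: {{p},{t},{p,q},{p,r},{p,s},{p,t},{q,t},{s,t},{t,u},{p,q,r},{p,r,s},{p,s,t},{q,s,t},{s,t,u}}
  W4: {{p},{s},{p,q},{p,r},{p,s},{p,t},{q,s},{r,s},{s,t},{s,u},{p,q,r},{p,r,s},{p,s,t},{q,s,t},{s,t,u}} {{v},{q,v}}
  W12: {{q,r},{p,q,r}} {{q,s},{q,s,t}}
  W13: {{p,q},{p,q,r}} {{q,t},{q,s,t}}
  W14: {{p,q},{p,q,r}} {{q,s},{q,s,t}} {{q,v}}
  W23: {{p,r},{p,s},{s,t},{t,u},{p,q,r},{p,r,s},{p,s,t},{q,s,t},{s,t,u}}
  W24: {{s},{p,r},{p,s},{q,s},{r,s},{s,t},{s,u},{p,q,r},{p,r,s},{p,s,t},{q,s,t},{s,t,u}}
  W34: {{p},{p,q},{p,r},{p,s},{p,t},{s,t},{p,q,r},{p,r,s},{p,s,t},{q,s,t},{s,t,u}}
  W123: {{p,q,r}} {{q,s,t}}
  W124: {{q,s},{q,s,t}} {{p,q,r}}
  W134: {{p,q},{p,q,r}} {{q,s,t}}
  W234: {{p,r},{p,s},{s,t},{p,q,r},{p,r,s},{p,s,t},{q,s,t},{s,t,u}}
  W1234: {{p,q,r}} {{q,s,t}}
C dims 5,10,7,2; δ0: rk 4, SNF 1^4; δ1: rk 5, SNF 1^5; δ2: rk 2, SNF 1^2
degree 0: 5−4−0 = 1 → Ȟ^0 ≅ Z
degree 1: 10−5−4 = 1 → Ȟ^1 ≅ Z
degree 2: 7−2−5 = 0 → Ȟ^2 ≅ 0


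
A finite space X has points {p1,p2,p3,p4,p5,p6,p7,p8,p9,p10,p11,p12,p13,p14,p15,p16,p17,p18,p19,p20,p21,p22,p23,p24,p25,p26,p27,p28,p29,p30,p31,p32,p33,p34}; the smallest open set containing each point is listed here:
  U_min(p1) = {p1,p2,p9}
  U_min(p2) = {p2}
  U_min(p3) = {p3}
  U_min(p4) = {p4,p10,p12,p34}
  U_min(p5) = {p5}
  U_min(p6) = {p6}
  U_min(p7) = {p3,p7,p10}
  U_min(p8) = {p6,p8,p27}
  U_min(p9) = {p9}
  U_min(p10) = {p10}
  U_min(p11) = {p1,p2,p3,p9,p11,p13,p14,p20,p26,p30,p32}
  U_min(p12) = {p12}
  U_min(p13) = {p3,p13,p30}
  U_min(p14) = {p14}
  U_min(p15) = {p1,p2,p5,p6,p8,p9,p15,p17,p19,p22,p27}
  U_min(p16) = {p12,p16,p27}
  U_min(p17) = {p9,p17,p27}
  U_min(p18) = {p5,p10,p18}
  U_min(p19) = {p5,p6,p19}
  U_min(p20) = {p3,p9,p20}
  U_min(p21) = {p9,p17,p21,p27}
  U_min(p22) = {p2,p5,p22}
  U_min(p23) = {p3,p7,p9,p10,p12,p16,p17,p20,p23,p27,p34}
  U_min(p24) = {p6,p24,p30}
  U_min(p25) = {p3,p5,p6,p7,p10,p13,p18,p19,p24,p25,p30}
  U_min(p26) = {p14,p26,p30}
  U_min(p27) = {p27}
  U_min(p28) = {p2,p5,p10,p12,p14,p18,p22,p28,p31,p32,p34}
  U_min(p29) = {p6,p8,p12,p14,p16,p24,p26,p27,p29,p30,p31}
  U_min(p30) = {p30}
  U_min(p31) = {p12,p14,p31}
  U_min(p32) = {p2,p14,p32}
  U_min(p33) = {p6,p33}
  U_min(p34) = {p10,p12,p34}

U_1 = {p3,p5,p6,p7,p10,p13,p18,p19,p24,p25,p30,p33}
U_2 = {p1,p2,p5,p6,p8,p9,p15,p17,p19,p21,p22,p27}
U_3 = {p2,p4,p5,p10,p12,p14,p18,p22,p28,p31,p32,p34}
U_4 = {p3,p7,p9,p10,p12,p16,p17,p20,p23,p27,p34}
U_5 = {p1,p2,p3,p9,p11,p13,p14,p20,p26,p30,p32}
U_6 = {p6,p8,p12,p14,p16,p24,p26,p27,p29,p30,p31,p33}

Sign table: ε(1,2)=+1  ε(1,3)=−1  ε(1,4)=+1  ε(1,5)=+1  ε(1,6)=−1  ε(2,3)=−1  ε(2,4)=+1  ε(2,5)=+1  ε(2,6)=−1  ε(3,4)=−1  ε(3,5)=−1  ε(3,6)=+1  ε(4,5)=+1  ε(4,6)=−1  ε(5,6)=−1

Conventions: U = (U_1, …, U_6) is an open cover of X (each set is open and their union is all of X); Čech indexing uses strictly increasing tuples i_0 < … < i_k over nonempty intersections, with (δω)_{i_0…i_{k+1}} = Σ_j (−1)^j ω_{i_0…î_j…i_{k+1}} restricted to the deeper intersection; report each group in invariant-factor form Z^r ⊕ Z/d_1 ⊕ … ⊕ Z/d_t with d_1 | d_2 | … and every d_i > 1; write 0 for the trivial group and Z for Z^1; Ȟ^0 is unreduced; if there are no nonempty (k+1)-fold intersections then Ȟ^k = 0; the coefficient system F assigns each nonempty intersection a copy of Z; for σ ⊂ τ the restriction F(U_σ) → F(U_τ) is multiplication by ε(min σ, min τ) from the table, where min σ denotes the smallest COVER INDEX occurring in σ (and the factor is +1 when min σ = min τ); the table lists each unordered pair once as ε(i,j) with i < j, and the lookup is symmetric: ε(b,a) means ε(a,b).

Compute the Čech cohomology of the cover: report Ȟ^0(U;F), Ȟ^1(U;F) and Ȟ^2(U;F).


nonempty overlaps:
  U12={p5,p6,p19} U13={p5,p10,p18} U14={p3,p7,p10} U15={p3,p13,p30} U16={p6,p24,p30,p33} U23={p2,p5,p22} U24={p9,p17,p27} U25={p1,p2,p9} U26={p6,p8,p27} U34={p10,p12,p34} U35={p2,p14,p32} U36={p12,p14,p31} U45={p3,p9,p20} U46={p12,p16,p27} U56={p14,p26,p30}
  U123={p5} U126={p6} U134={p10} U145={p3} U156={p30} U235={p2} U245={p9} U246={p27} U346={p12} U356={p14}
C dims 6,15,10; δ0: rk 5, SNF 1^5; δ1: rk 10, SNF 1^9·2
degree 0: 6−5−0 = 1 → Ȟ^0 ≅ Z
degree 1: 15−10−5 = 0 → Ȟ^1 ≅ 0
degree 2: 10−0−10 = 0 plus torsion [2] → Ȟ^2 ≅ Z/2

Ȟ^0 ≅ Z; Ȟ^1 ≅ 0; Ȟ^2 ≅ Z/2


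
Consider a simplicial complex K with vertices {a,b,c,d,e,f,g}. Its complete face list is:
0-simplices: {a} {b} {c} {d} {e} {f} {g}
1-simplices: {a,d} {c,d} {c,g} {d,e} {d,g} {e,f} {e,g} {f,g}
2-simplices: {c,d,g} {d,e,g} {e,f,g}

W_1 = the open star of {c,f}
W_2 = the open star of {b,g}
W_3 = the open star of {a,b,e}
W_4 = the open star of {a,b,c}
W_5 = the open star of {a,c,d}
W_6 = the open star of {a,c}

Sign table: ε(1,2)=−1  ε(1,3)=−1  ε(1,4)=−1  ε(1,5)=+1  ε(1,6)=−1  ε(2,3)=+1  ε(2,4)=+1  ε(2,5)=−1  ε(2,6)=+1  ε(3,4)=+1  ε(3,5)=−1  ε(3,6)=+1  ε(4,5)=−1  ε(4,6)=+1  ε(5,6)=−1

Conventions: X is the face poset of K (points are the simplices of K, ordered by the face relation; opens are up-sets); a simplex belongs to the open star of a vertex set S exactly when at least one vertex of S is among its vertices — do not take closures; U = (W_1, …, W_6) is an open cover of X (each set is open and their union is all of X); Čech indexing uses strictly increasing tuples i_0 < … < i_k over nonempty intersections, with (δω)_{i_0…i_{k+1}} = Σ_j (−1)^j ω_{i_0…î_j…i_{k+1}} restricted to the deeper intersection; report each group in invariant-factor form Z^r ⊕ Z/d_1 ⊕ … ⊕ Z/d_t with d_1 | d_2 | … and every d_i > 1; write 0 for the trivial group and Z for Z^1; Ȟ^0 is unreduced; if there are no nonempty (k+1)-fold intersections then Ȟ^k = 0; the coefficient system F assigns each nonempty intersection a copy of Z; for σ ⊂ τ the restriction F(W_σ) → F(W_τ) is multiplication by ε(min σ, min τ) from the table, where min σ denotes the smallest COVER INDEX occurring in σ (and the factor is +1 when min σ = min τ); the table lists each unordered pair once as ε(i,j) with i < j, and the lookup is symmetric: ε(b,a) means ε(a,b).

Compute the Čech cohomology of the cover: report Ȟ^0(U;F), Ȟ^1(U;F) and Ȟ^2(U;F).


intersection data:
  W1={{c},{f},{c,d},{c,g},{e,f},{f,g},{c,d,g},{e,f,g}} W2={{b},{g},{c,g},{d,g},{e,g},{f,g},{c,d,g},{d,e,g},{e,f,g}} W3={{a},{b},{e},{a,d},{d,e},{e,f},{e,g},{d,e,g},{e,f,g}} W4={{a},{b},{c},{a,d},{c,d},{c,g},{c,d,g}} W5={{a},{c},{d},{a,d},{c,d},{c,g},{d,e},{d,g},{c,d,g},{d,e,g}} W6={{a},{c},{a,d},{c,d},{c,g},{c,d,g}}
  W12={{c,g},{f,g},{c,d,g},{e,f,g}} W13={{e,f},{e,f,g}} W14={{c},{c,d},{c,g},{c,d,g}} W15={{c},{c,d},{c,g},{c,d,g}} W16={{c},{c,d},{c,g},{c,d,g}} W23={{b},{e,g},{d,e,g},{e,f,g}} W24={{b},{c,g},{c,d,g}} W25={{c,g},{d,g},{c,d,g},{d,e,g}} W26={{c,g},{c,d,g}} W34={{a},{b},{a,d}} W35={{a},{a,d},{d,e},{d,e,g}} W36={{a},{a,d}} W45={{a},{c},{a,d},{c,d},{c,g},{c,d,g}} W46={{a},{c},{a,d},{c,d},{c,g},{c,d,g}} W56={{a},{c},{a,d},{c,d},{c,g},{c,d,g}}
  W123={{e,f,g}} W124={{c,g},{c,d,g}} W125={{c,g},{c,d,g}} W126={{c,g},{c,d,g}} W145={{c},{c,d},{c,g},{c,d,g}} W146={{c},{c,d},{c,g},{c,d,g}} W156={{c},{c,d},{c,g},{c,d,g}} W234={{b}} W235={{d,e,g}} W245={{c,g},{c,d,g}} W246={{c,g},{c,d,g}} W256={{c,g},{c,d,g}} W345={{a},{a,d}} W346={{a},{a,d}} W356={{a},{a,d}} W456={{a},{c},{a,d},{c,d},{c,g},{c,d,g}}
  W1245={{c,g},{c,d,g}} W1246={{c,g},{c,d,g}} W1256={{c,g},{c,d,g}} W1456={{c},{c,d},{c,g},{c,d,g}} W2456={{c,g},{c,d,g}} W3456={{a},{a,d}}
  W12456={{c,g},{c,d,g}}
C dims 6,15,16,6; δ0: rk 5, SNF 1^5; δ1: rk 10, SNF 1^10; δ2: rk 5, SNF 1^5
Ȟ^0 = (6 − 5) − 0 = 1, so Ȟ^0 ≅ Z
Ȟ^1 = (15 − 10) − 5 = 0, so Ȟ^1 ≅ 0
Ȟ^2 = (16 − 5) − 10 = 1, so Ȟ^2 ≅ Z

Ȟ^0(U;F) ≅ Z; Ȟ^1(U;F) ≅ 0; Ȟ^2(U;F) ≅ Z


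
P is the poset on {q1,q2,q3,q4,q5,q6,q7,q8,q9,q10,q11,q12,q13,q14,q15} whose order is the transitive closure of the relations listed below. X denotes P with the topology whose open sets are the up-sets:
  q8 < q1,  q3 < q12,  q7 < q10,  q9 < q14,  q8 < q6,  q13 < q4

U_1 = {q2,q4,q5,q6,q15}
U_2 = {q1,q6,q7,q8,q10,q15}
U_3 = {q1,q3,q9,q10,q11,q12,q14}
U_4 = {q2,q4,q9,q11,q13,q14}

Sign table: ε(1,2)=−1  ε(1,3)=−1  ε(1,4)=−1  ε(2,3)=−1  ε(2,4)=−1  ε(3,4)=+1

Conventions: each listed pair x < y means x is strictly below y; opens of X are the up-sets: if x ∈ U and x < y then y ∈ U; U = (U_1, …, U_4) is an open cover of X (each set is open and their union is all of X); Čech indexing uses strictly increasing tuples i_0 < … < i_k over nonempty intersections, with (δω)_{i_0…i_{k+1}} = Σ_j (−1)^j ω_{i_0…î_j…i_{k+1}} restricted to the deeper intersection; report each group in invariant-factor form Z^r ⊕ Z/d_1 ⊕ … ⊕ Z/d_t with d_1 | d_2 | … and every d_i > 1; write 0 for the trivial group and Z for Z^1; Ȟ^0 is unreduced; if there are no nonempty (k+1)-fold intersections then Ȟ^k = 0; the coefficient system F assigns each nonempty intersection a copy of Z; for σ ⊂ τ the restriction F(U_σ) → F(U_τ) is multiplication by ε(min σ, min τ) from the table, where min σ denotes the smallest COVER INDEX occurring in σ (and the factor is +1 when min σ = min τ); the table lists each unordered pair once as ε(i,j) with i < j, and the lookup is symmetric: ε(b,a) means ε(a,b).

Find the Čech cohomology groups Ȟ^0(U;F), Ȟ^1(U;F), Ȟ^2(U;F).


cover nerve:
  U12={q6,q15} U14={q2,q4} U23={q1,q10} U34={q9,q11,q14}
C dims 4,4; δ0: rk 4, SNF 1^3·2
Ȟ^0: (4−4)−0=0 ⇒ 0
Ȟ^1: (4−0)−4=0 plus torsion [2] ⇒ Z/2
Ȟ^2: (0−0)−0=0 ⇒ 0

Ȟ^0 ≅ 0, Ȟ^1 ≅ Z/2, Ȟ^2 ≅ 0


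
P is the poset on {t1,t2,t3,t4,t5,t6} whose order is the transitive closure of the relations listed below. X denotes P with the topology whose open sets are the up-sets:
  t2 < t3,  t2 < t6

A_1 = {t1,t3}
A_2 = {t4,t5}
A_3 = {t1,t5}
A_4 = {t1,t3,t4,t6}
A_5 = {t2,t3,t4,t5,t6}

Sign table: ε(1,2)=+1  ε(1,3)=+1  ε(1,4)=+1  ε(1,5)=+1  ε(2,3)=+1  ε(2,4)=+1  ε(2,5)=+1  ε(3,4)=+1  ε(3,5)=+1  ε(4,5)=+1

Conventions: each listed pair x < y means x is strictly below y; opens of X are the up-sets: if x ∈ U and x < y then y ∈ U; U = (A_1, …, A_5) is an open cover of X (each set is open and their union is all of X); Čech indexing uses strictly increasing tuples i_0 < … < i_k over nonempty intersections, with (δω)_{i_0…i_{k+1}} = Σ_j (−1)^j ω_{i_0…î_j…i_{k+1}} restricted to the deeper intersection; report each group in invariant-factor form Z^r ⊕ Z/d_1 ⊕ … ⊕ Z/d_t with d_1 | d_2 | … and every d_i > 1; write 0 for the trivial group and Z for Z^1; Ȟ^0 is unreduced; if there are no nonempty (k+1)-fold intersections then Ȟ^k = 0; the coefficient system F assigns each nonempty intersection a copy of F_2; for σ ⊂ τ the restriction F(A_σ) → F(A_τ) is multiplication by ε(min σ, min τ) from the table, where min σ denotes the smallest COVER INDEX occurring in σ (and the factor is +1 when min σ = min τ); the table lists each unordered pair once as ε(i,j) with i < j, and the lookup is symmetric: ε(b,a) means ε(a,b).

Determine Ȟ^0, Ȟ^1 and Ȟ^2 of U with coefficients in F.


nonempty intersections:
  A13={t1} A14={t1,t3} A15={t3} A23={t5} A24={t4} A25={t4,t5} A34={t1} A35={t5} A45={t3,t4,t6}
  A134={t1} A145={t3} A235={t5} A245={t4}
C dims 5,9,4; δ0: rk_F2 4; δ1: rk_F2 4
Ȟ^0: (5−4)−0=1 ⇒ Z/2
Ȟ^1: (9−4)−4=1 ⇒ Z/2
Ȟ^2: (4−0)−4=0 ⇒ 0

Ȟ^0 ≅ Z/2, Ȟ^1 ≅ Z/2, Ȟ^2 ≅ 0


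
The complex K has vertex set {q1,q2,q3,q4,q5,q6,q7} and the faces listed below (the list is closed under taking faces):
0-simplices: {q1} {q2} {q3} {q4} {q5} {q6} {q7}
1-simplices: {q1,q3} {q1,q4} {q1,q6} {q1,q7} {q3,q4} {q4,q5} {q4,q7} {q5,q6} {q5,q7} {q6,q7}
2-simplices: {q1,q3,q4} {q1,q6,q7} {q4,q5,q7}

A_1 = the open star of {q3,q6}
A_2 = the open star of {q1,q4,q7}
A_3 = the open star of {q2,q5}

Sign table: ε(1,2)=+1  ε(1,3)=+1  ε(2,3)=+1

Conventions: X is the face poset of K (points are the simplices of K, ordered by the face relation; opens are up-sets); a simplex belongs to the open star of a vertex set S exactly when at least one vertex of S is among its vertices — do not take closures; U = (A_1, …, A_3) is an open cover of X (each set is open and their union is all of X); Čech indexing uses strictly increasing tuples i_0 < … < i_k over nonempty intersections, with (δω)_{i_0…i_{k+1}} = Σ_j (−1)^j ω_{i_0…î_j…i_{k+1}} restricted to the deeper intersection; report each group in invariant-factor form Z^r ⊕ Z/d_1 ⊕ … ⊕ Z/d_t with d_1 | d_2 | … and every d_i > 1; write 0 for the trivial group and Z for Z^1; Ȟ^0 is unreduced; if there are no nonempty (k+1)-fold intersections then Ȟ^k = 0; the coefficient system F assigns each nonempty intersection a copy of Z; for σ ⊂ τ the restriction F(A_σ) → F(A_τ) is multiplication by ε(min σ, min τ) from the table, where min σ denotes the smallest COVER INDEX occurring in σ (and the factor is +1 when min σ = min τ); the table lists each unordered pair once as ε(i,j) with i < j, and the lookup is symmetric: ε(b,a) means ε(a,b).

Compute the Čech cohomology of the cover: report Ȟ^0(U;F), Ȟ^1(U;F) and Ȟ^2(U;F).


nerve simplices:
  A1={{q3},{q6},{q1,q3},{q1,q6},{q3,q4},{q5,q6},{q6,q7},{q1,q3,q4},{q1,q6,q7}} A2={{q1},{q4},{q7},{q1,q3},{q1,q4},{q1,q6},{q1,q7},{q3,q4},{q4,q5},{q4,q7},{q5,q7},{q6,q7},{q1,q3,q4},{q1,q6,q7},{q4,q5,q7}} A3={{q2},{q5},{q4,q5},{q5,q6},{q5,q7},{q4,q5,q7}}
  A12={{q1,q3},{q1,q6},{q3,q4},{q6,q7},{q1,q3,q4},{q1,q6,q7}} A13={{q5,q6}} A23={{q4,q5},{q5,q7},{q4,q5,q7}}
C dims 3,3; δ0: rk 2, SNF 1^2
degree 0: 3−2−0 = 1 → Ȟ^0 ≅ Z
degree 1: 3−0−2 = 1 → Ȟ^1 ≅ Z
degree 2: 0−0−0 = 0 → Ȟ^2 ≅ 0

Ȟ^0 = Z,  Ȟ^1 = Z,  Ȟ^2 = 0


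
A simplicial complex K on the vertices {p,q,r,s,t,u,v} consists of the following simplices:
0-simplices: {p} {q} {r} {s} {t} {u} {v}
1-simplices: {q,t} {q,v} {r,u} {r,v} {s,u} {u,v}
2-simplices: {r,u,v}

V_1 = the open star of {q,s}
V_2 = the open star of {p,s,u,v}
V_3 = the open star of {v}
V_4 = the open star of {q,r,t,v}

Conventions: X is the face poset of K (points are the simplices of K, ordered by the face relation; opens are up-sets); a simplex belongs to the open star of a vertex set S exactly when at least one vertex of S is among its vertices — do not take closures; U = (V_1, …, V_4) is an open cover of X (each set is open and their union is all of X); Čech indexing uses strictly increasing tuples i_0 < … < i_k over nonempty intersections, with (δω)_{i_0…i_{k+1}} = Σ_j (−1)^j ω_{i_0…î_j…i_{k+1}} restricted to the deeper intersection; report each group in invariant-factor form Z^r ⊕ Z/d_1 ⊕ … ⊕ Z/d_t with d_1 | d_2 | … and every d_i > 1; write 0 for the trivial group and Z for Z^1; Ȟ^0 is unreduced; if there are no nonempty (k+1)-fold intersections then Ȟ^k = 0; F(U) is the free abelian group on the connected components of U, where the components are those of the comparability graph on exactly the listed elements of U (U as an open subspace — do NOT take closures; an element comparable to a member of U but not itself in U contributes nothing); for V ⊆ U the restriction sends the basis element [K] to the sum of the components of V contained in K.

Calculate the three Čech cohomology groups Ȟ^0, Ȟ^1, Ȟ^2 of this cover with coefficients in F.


Ȟ^0 = Z^2; Ȟ^1 = 0; Ȟ^2 = 0

cover nerve:
  V1={{q},{s},{q,t},{q,v},{s,u}} V2={{p},{s},{u},{v},{q,v},{r,u},{r,v},{s,u},{u,v},{r,u,v}} V3={{v},{q,v},{r,v},{u,v},{r,u,v}} V4={{q},{r},{t},{v},{q,t},{q,v},{r,u},{r,v},{u,v},{r,u,v}}
  V12={{s},{q,v},{s,u}} V13={{q,v}} V14={{q},{q,t},{q,v}} V23={{v},{q,v},{r,v},{u,v},{r,u,v}} V24={{v},{q,v},{r,u},{r,v},{u,v},{r,u,v}} V34={{v},{q,v},{r,v},{u,v},{r,u,v}}
  V123={{q,v}} V124={{q,v}} V134={{q,v}} V234={{v},{q,v},{r,v},{u,v},{r,u,v}}
  V1234={{q,v}}
components per intersection:
  V1: {{q},{q,t},{q,v}} {{s},{s,u}}
  V2: {{p}} {{s},{u},{v},{q,v},{r,u},{r,v},{s,u},{u,v},{r,u,v}}
  V3: {{v},{q,v},{r,v},{u,v},{r,u,v}}
  V4: {{q},{r},{t},{v},{q,t},{q,v},{r,u},{r,v},{u,v},{r,u,v}}
  V12: {{s},{s,u}} {{q,v}}
  V13: {{q,v}}
  V14: {{q},{q,t},{q,v}}
  V23: {{v},{q,v},{r,v},{u,v},{r,u,v}}
  V24: {{v},{q,v},{r,u},{r,v},{u,v},{r,u,v}}
  V34: {{v},{q,v},{r,v},{u,v},{r,u,v}}
  V123: {{q,v}}
  V124: {{q,v}}
  V134: {{q,v}}
  V234: {{v},{q,v},{r,v},{u,v},{r,u,v}}
  V1234: {{q,v}}
C dims 6,7,4,1; δ0: rk 4, SNF 1^4; δ1: rk 3, SNF 1^3; δ2: rk 1, SNF 1^1
Ȟ^0: (6−4)−0=2 ⇒ Z^2
Ȟ^1: (7−3)−4=0 ⇒ 0
Ȟ^2: (4−1)−3=0 ⇒ 0


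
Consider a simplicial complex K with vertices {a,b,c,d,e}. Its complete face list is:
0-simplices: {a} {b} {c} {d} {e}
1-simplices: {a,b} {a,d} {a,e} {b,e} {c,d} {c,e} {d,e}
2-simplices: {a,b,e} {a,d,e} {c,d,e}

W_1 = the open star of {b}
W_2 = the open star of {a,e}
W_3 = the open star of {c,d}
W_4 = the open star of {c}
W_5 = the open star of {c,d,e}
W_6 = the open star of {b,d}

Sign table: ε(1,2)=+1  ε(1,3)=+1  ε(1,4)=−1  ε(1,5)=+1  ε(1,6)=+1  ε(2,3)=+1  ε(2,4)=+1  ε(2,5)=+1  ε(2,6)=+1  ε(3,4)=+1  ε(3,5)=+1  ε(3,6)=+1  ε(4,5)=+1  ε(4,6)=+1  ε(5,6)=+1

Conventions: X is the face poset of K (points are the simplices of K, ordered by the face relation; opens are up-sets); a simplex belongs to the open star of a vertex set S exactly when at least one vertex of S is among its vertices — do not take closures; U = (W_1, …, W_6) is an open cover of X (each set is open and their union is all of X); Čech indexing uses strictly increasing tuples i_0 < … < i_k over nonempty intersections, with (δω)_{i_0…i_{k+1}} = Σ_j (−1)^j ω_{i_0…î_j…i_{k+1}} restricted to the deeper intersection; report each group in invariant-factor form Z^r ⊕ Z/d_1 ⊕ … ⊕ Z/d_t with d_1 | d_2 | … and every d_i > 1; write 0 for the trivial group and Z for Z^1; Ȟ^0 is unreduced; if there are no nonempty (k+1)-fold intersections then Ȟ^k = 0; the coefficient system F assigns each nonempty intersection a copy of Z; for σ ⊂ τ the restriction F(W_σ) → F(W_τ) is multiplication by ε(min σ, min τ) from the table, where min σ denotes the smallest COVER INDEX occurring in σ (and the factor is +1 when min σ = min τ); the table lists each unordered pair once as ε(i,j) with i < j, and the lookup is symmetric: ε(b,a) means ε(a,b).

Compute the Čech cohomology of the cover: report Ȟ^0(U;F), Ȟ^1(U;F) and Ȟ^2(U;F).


nerve simplices:
  W1={{b},{a,b},{b,e},{a,b,e}} W2={{a},{e},{a,b},{a,d},{a,e},{b,e},{c,e},{d,e},{a,b,e},{a,d,e},{c,d,e}} W3={{c},{d},{a,d},{c,d},{c,e},{d,e},{a,d,e},{c,d,e}} W4={{c},{c,d},{c,e},{c,d,e}} W5={{c},{d},{e},{a,d},{a,e},{b,e},{c,d},{c,e},{d,e},{a,b,e},{a,d,e},{c,d,e}} W6={{b},{d},{a,b},{a,d},{b,e},{c,d},{d,e},{a,b,e},{a,d,e},{c,d,e}}
  W12={{a,b},{b,e},{a,b,e}} W15={{b,e},{a,b,e}} W16={{b},{a,b},{b,e},{a,b,e}} W23={{a,d},{c,e},{d,e},{a,d,e},{c,d,e}} W24={{c,e},{c,d,e}} W25={{e},{a,d},{a,e},{b,e},{c,e},{d,e},{a,b,e},{a,d,e},{c,d,e}} W26={{a,b},{a,d},{b,e},{d,e},{a,b,e},{a,d,e},{c,d,e}} W34={{c},{c,d},{c,e},{c,d,e}} W35={{c},{d},{a,d},{c,d},{c,e},{d,e},{a,d,e},{c,d,e}} W36={{d},{a,d},{c,d},{d,e},{a,d,e},{c,d,e}} W45={{c},{c,d},{c,e},{c,d,e}} W46={{c,d},{c,d,e}} W56={{d},{a,d},{b,e},{c,d},{d,e},{a,b,e},{a,d,e},{c,d,e}}
  W125={{b,e},{a,b,e}} W126={{a,b},{b,e},{a,b,e}} W156={{b,e},{a,b,e}} W234={{c,e},{c,d,e}} W235={{a,d},{c,e},{d,e},{a,d,e},{c,d,e}} W236={{a,d},{d,e},{a,d,e},{c,d,e}} W245={{c,e},{c,d,e}} W246={{c,d,e}} W256={{a,d},{b,e},{d,e},{a,b,e},{a,d,e},{c,d,e}} W345={{c},{c,d},{c,e},{c,d,e}} W346={{c,d},{c,d,e}} W356={{d},{a,d},{c,d},{d,e},{a,d,e},{c,d,e}} W456={{c,d},{c,d,e}}
  W1256={{b,e},{a,b,e}} W2345={{c,e},{c,d,e}} W2346={{c,d,e}} W2356={{a,d},{d,e},{a,d,e},{c,d,e}} W2456={{c,d,e}} W3456={{c,d},{c,d,e}}
  W23456={{c,d,e}}
C dims 6,13,13,6; δ0: rk 5, SNF 1^5; δ1: rk 8, SNF 1^8; δ2: rk 5, SNF 1^5
degree 0: 6−5−0 = 1 → Ȟ^0 ≅ Z
degree 1: 13−8−5 = 0 → Ȟ^1 ≅ 0
degree 2: 13−5−8 = 0 → Ȟ^2 ≅ 0

Ȟ^0 ≅ Z, Ȟ^1 ≅ 0 and Ȟ^2 ≅ 0
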